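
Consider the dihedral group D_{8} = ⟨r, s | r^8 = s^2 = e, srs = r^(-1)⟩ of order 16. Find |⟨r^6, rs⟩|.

8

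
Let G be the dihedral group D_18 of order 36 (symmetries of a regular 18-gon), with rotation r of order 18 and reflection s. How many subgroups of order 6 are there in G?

|G| = 36 and 6 | 36, so subgroups of order 6 are possible by Lagrange.
The subgroups of order 6 are: {e, r^6, r^12, r^4s, r^10s, r^16s}; {e, r^6, r^12, r^5s, r^11s, r^17s}; {e, r^6, r^12, s, r^6s, r^12s}; {e, r^6, r^12, rs, r^7s, r^13s}; … (7 in all).
So G has 7 subgroups of order 6.

7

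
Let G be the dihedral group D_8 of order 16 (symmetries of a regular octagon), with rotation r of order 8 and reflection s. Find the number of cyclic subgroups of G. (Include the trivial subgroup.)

12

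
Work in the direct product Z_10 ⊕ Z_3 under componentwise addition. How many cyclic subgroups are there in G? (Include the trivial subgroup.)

8

Group the elements of G by the cyclic subgroup they generate; each cyclic subgroup of order d accounts for φ(d) elements.
Cyclic subgroups by order — order 1: 1; order 2: 1; order 3: 1; order 5: 1; order 6: 1; order 10: 1; order 15: 1; order 30: 1.
Total: 8.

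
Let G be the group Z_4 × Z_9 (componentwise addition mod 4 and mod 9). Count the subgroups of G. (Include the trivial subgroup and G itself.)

|G| = 36, so by Lagrange every subgroup order divides 36. Divisors: 1, 2, 3, 4, 6, 9, 12, 18, 36.
Subgroups by order — order 1: 1; order 2: 1; order 3: 1; order 4: 1; order 6: 1; order 9: 1; order 12: 1; order 18: 1; order 36: 1.
Total: 1 + 1 + 1 + 1 + 1 + 1 + 1 + 1 + 1 = 9.

9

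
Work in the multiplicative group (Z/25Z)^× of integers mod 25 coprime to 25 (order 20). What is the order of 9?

Compute successive powers of 9 mod 25: 9, 6, 4, 11, 24, 16, 19, 21, …; 9^10 ≡ 1 (mod 25).
So |⟨9⟩| = 10.

10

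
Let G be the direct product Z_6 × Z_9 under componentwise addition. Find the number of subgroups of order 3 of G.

4

|G| = 54 and 3 | 54, so subgroups of order 3 are possible by Lagrange.
The subgroups of order 3 are: {(0,0), (0,3), (0,6)}; {(0,0), (2,0), (4,0)}; {(0,0), (2,3), (4,6)}; {(0,0), (2,6), (4,3)}.
So G has 4 subgroups of order 3.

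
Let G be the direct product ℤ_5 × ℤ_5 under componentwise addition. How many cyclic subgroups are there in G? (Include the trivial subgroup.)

7

A cyclic subgroup of order d is generated by each of its φ(d) elements of order d, so the cyclic subgroups of order d number (#elements of order d)/φ(d).
Cyclic subgroups by order — order 1: 1; order 5: 6.
Total: 7.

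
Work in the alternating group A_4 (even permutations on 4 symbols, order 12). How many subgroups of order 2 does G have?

3

|G| = 12 and 2 | 12, so subgroups of order 2 are possible by Lagrange.
The subgroups of order 2 are: {e, (1 2)(3 4)}; {e, (1 3)(2 4)}; {e, (1 4)(2 3)}.
So G has 3 subgroups of order 2.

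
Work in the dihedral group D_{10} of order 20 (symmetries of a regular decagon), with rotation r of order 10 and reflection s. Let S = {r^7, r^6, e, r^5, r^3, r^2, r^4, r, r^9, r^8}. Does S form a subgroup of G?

Yes

|S| = 10 divides |G| = 20, consistent with Lagrange.
S contains the identity, every element's inverse is in S, and S is closed under ·: it is a subgroup.
In fact S = ⟨r^9⟩.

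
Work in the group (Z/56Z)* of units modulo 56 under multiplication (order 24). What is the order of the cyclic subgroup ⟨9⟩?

Compute successive powers of 9 mod 56: 9, 25, 1; 9^3 ≡ 1 (mod 56).
So |⟨9⟩| = 3.

3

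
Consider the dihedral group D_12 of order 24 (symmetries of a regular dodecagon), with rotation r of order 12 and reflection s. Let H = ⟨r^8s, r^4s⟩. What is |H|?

|⟨r^8s⟩| = 2 and |⟨r^4s⟩| = 2, so |H| is a multiple of lcm(2, 2) = 2 and divides |G| = 24.
Closing under the operation: H = {e, r^4, r^8, s, r^4s, r^8s}, so |H| = 6.

6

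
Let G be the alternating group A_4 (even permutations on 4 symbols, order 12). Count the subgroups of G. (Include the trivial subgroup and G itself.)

|G| = 12, so by Lagrange every subgroup order divides 12. Divisors: 1, 2, 3, 4, 6, 12.
Subgroups by order — order 1: 1; order 2: 3; order 3: 4; order 4: 1; order 6: 0; order 12: 1.
Total: 1 + 3 + 4 + 1 + 0 + 1 = 10.

10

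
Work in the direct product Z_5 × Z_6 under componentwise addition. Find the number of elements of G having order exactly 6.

2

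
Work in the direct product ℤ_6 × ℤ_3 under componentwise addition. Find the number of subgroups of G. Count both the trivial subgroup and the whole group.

|G| = 18, so by Lagrange every subgroup order divides 18. Divisors: 1, 2, 3, 6, 9, 18.
Subgroups by order — order 1: 1; order 2: 1; order 3: 4; order 6: 4; order 9: 1; order 18: 1.
Total: 1 + 1 + 4 + 4 + 1 + 1 = 12.

12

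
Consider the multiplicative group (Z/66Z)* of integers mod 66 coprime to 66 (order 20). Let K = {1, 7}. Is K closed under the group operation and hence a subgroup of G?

7 ∈ K but its inverse 19 ∉ K, so K is not a subgroup.

No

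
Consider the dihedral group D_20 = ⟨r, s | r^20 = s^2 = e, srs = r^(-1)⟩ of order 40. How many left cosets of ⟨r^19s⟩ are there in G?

20

|⟨r^19s⟩| = 2 and |G| = 40.
By Lagrange, [G : H] = |G|/|H| = 40/2 = 20.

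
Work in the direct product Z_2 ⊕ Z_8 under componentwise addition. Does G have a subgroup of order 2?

Yes

2 | 16. A subgroup of order 2 is {(0,0), (0,4)}.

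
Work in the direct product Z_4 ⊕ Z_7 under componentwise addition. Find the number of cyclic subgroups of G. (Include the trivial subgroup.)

Group the elements of G by the cyclic subgroup they generate; each cyclic subgroup of order d accounts for φ(d) elements.
Cyclic subgroups by order — order 1: 1; order 2: 1; order 4: 1; order 7: 1; order 14: 1; order 28: 1.
Total: 6.

6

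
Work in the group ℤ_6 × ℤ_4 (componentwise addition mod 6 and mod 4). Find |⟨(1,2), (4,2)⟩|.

|⟨(1,2)⟩| = 6 and |⟨(4,2)⟩| = 6, so |H| is a multiple of lcm(6, 6) = 6 and divides |G| = 24.
Closing under the operation: H = {(0,0), (0,2), (1,0), (1,2), (2,0), (2,2), (3,0), (3,2), (4,0), (4,2), (5,0), (5,2)}, so |H| = 12.

12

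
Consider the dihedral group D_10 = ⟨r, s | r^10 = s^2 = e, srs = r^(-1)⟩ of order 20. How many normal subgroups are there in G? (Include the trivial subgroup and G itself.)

7

G has 22 subgroups. Checking conjugation-invariance by order — order 1: 1/1 normal; order 2: 1/11 normal; order 4: 0/5 normal; order 5: 1/1 normal; order 10: 3/3 normal; order 20: 1/1 normal.
Total normal subgroups: 7.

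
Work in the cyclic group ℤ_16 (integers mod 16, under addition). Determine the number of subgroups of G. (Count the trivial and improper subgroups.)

Subgroups of the cyclic group ℤ_16 correspond bijectively to divisors of 16.
Divisors of 16: 1, 2, 4, 8, 16.
So ℤ_16 has 5 subgroups.

5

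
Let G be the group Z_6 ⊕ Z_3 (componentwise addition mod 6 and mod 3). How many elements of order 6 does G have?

An element (a,b) has order lcm(ord(a), ord(b)); count pairs with lcm equal to 6.
Enumerating gives 8 such elements.

8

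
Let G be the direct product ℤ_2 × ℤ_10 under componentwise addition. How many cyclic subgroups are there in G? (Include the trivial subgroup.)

A cyclic subgroup of order d is generated by each of its φ(d) elements of order d, so the cyclic subgroups of order d number (#elements of order d)/φ(d).
Cyclic subgroups by order — order 1: 1; order 2: 3; order 5: 1; order 10: 3.
Total: 8.

8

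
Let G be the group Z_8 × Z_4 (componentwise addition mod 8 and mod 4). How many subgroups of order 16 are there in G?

|G| = 32 and 16 | 32, so subgroups of order 16 are possible by Lagrange.
The subgroups of order 16 are: {(0,0), (0,1), (0,2), (0,3), (2,0), (2,1), (2,2), (2,3), (4,0), (4,1), (4,2), (4,3), (6,0), (6,1), (6,2), (6,3)}; {(0,0), (0,2), (1,0), (1,2), (2,0), (2,2), (3,0), (3,2), (4,0), (4,2), (5,0), (5,2), (6,0), (6,2), (7,0), (7,2)}; {(0,0), (0,2), (1,1), (1,3), (2,0), (2,2), (3,1), (3,3), (4,0), (4,2), (5,1), (5,3), (6,0), (6,2), (7,1), (7,3)}.
So G has 3 subgroups of order 16.

3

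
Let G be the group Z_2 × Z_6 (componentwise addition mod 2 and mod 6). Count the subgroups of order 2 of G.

3

|G| = 12 and 2 | 12, so subgroups of order 2 are possible by Lagrange.
The subgroups of order 2 are: {(0,0), (0,3)}; {(0,0), (1,0)}; {(0,0), (1,3)}.
So G has 3 subgroups of order 2.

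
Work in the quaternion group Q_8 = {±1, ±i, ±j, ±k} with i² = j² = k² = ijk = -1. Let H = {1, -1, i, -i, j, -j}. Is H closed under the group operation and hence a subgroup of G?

No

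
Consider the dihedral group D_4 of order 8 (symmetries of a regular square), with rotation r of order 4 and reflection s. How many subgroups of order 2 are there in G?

5

|G| = 8 and 2 | 8, so subgroups of order 2 are possible by Lagrange.
The subgroups of order 2 are: {e, r^2}; {e, r^2s}; {e, r^3s}; {e, rs}; … (5 in all).
So G has 5 subgroups of order 2.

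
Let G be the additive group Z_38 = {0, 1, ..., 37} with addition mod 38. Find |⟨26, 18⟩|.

19

|⟨26⟩| = 19 and |⟨18⟩| = 19, so |H| is a multiple of lcm(19, 19) = 19 and divides |G| = 38.
Closing under the operation: H = {0, 2, 4, 6, 8, 10, 12, 14, 16, 18, 20, 22, 24, 26, 28, 30, 32, 34, 36}, so |H| = 19.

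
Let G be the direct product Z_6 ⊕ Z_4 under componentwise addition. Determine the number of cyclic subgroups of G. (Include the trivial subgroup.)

Group the elements of G by the cyclic subgroup they generate; each cyclic subgroup of order d accounts for φ(d) elements.
Cyclic subgroups by order — order 1: 1; order 2: 3; order 3: 1; order 4: 2; order 6: 3; order 12: 2.
Total: 12.

12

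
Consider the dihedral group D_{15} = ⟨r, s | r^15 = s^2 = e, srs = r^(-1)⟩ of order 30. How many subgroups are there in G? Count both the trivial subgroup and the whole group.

28

|G| = 30, so by Lagrange every subgroup order divides 30. Divisors: 1, 2, 3, 5, 6, 10, 15, 30.
Subgroups by order — order 1: 1; order 2: 15; order 3: 1; order 5: 1; order 6: 5; order 10: 3; order 15: 1; order 30: 1.
Total: 1 + 15 + 1 + 1 + 5 + 3 + 1 + 1 = 28.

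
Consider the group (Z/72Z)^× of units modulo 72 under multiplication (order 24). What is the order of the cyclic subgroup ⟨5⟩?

Compute successive powers of 5 mod 72: 5, 25, 53, 49, 29, 1; 5^6 ≡ 1 (mod 72).
So |⟨5⟩| = 6.

6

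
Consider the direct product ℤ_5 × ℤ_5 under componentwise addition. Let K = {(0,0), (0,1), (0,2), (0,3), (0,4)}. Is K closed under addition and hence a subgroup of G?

|K| = 5 divides |G| = 25, consistent with Lagrange.
K contains the identity, every element's inverse is in K, and K is closed under +: it is a subgroup.
In fact K = ⟨(0,1)⟩.

Yes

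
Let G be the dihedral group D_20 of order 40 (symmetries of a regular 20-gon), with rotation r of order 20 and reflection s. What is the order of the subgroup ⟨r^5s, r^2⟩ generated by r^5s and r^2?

20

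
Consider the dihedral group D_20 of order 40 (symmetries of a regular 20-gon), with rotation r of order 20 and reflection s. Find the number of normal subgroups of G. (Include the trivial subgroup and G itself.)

9

G has 48 subgroups. Checking conjugation-invariance by order — order 1: 1/1 normal; order 2: 1/21 normal; order 4: 1/11 normal; order 5: 1/1 normal; order 8: 0/5 normal; order 10: 1/5 normal; order 20: 3/3 normal; order 40: 1/1 normal.
Total normal subgroups: 9.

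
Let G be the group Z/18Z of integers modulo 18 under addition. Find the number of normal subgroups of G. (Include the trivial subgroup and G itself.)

G is abelian, so every subgroup is normal.
G has 6 subgroups in total, hence 6 normal subgroups.

6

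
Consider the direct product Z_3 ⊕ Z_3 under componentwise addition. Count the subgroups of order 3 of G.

|G| = 9 and 3 | 9, so subgroups of order 3 are possible by Lagrange.
The subgroups of order 3 are: {(0,0), (0,1), (0,2)}; {(0,0), (1,0), (2,0)}; {(0,0), (1,1), (2,2)}; {(0,0), (1,2), (2,1)}.
So G has 4 subgroups of order 3.

4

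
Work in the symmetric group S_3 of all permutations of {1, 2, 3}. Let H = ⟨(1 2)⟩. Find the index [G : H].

3

|⟨(1 2)⟩| = 2 and |G| = 6.
By Lagrange, [G : H] = |G|/|H| = 6/2 = 3.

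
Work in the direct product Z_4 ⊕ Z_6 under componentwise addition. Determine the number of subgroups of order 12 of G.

|G| = 24 and 12 | 24, so subgroups of order 12 are possible by Lagrange.
The subgroups of order 12 are: {(0,0), (0,1), (0,2), (0,3), (0,4), (0,5), (2,0), (2,1), (2,2), (2,3), (2,4), (2,5)}; {(0,0), (0,2), (0,4), (1,0), (1,2), (1,4), (2,0), (2,2), (2,4), (3,0), (3,2), (3,4)}; {(0,0), (0,2), (0,4), (1,1), (1,3), (1,5), (2,0), (2,2), (2,4), (3,1), (3,3), (3,5)}.
So G has 3 subgroups of order 12.

3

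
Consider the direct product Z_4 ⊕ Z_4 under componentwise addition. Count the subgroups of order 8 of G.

3

|G| = 16 and 8 | 16, so subgroups of order 8 are possible by Lagrange.
The subgroups of order 8 are: {(0,0), (0,1), (0,2), (0,3), (2,0), (2,1), (2,2), (2,3)}; {(0,0), (0,2), (1,0), (1,2), (2,0), (2,2), (3,0), (3,2)}; {(0,0), (0,2), (1,1), (1,3), (2,0), (2,2), (3,1), (3,3)}.
So G has 3 subgroups of order 8.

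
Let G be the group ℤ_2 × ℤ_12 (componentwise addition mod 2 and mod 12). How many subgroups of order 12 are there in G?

|G| = 24 and 12 | 24, so subgroups of order 12 are possible by Lagrange.
The subgroups of order 12 are: {(0,0), (0,1), (0,2), (0,3), (0,4), (0,5), (0,6), (0,7), (0,8), (0,9), (0,10), (0,11)}; {(0,0), (0,2), (0,4), (0,6), (0,8), (0,10), (1,0), (1,2), (1,4), (1,6), (1,8), (1,10)}; {(0,0), (0,2), (0,4), (0,6), (0,8), (0,10), (1,1), (1,3), (1,5), (1,7), (1,9), (1,11)}.
So G has 3 subgroups of order 12.

3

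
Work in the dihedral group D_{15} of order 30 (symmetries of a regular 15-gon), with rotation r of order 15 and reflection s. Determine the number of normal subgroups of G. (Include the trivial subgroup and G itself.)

5

G has 28 subgroups. Checking conjugation-invariance by order — order 1: 1/1 normal; order 2: 0/15 normal; order 3: 1/1 normal; order 5: 1/1 normal; order 6: 0/5 normal; order 10: 0/3 normal; order 15: 1/1 normal; order 30: 1/1 normal.
Total normal subgroups: 5.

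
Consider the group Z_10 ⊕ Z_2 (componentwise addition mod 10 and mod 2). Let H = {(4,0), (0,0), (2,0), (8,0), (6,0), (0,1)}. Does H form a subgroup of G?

No

|H| = 6 does not divide |G| = 20, so by Lagrange H is not a subgroup.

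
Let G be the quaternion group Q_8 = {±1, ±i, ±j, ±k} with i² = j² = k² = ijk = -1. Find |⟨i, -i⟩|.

|⟨i⟩| = 4 and |⟨-i⟩| = 4, so |H| is a multiple of lcm(4, 4) = 4 and divides |G| = 8.
Closing under the operation: H = {1, -1, i, -i}, so |H| = 4.

4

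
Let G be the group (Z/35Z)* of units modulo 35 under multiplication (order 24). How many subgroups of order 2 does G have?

3

|G| = 24 and 2 | 24, so subgroups of order 2 are possible by Lagrange.
The subgroups of order 2 are: {1, 29}; {1, 34}; {1, 6}.
So G has 3 subgroups of order 2.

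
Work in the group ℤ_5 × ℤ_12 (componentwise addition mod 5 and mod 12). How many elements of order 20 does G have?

8

An element (a,b) has order lcm(ord(a), ord(b)); count pairs with lcm equal to 20.
Enumerating gives 8 such elements.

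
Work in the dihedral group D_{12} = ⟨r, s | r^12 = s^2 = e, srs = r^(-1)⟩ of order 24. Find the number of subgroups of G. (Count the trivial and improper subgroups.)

|G| = 24, so by Lagrange every subgroup order divides 24. Divisors: 1, 2, 3, 4, 6, 8, 12, 24.
Subgroups by order — order 1: 1; order 2: 13; order 3: 1; order 4: 7; order 6: 5; order 8: 3; order 12: 3; order 24: 1.
Total: 1 + 13 + 1 + 7 + 5 + 3 + 3 + 1 = 34.

34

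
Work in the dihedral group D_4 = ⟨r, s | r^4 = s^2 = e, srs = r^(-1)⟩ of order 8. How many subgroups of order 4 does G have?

3

|G| = 8 and 4 | 8, so subgroups of order 4 are possible by Lagrange.
The subgroups of order 4 are: {e, r, r^2, r^3}; {e, r^2, s, r^2s}; {e, r^2, rs, r^3s}.
So G has 3 subgroups of order 4.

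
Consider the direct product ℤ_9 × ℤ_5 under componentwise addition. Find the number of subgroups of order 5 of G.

|G| = 45 and 5 | 45, so subgroups of order 5 are possible by Lagrange.
The subgroups of order 5 are: {(0,0), (0,1), (0,2), (0,3), (0,4)}.
So G has 1 subgroup of order 5.

1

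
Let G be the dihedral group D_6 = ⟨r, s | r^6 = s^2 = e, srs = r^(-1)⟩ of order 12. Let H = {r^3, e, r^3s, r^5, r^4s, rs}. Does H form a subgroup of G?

No

r^5 ∈ H but its inverse r ∉ H, so H is not a subgroup.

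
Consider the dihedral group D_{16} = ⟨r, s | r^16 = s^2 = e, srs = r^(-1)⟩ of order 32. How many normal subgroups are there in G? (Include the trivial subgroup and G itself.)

8

G has 36 subgroups. Checking conjugation-invariance by order — order 1: 1/1 normal; order 2: 1/17 normal; order 4: 1/9 normal; order 8: 1/5 normal; order 16: 3/3 normal; order 32: 1/1 normal.
Total normal subgroups: 8.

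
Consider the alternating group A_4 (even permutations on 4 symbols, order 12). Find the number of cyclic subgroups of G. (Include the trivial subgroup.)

8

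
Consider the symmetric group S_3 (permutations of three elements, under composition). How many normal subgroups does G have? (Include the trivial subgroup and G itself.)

3

G has 6 subgroups. Checking conjugation-invariance by order — order 1: 1/1 normal; order 2: 0/3 normal; order 3: 1/1 normal; order 6: 1/1 normal.
Total normal subgroups: 3.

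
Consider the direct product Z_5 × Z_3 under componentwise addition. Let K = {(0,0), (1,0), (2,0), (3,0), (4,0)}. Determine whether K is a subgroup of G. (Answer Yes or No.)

|K| = 5 divides |G| = 15, consistent with Lagrange.
K contains the identity, every element's inverse is in K, and K is closed under +: it is a subgroup.
In fact K = ⟨(4,0)⟩.

Yes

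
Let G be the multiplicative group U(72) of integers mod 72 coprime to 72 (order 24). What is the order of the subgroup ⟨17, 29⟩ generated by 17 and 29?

12

|⟨17⟩| = 2 and |⟨29⟩| = 6, so |H| is a multiple of lcm(2, 6) = 6 and divides |G| = 24.
Closing under the operation: H = {1, 5, 13, 17, 25, 29, 37, 41, 49, 53, 61, 65}, so |H| = 12.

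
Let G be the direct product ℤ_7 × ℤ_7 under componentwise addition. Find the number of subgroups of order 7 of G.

8

|G| = 49 and 7 | 49, so subgroups of order 7 are possible by Lagrange.
The subgroups of order 7 are: {(0,0), (0,1), (0,2), (0,3), (0,4), (0,5), (0,6)}; {(0,0), (1,0), (2,0), (3,0), (4,0), (5,0), (6,0)}; {(0,0), (1,1), (2,2), (3,3), (4,4), (5,5), (6,6)}; {(0,0), (1,2), (2,4), (3,6), (4,1), (5,3), (6,5)}; … (8 in all).
So G has 8 subgroups of order 7.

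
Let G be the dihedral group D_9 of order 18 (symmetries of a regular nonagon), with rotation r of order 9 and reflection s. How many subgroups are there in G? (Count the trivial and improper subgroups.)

16

|G| = 18, so by Lagrange every subgroup order divides 18. Divisors: 1, 2, 3, 6, 9, 18.
Subgroups by order — order 1: 1; order 2: 9; order 3: 1; order 6: 3; order 9: 1; order 18: 1.
Total: 1 + 9 + 1 + 3 + 1 + 1 = 16.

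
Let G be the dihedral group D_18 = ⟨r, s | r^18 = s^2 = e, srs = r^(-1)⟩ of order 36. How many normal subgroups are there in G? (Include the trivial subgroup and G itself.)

G has 45 subgroups. Checking conjugation-invariance by order — order 1: 1/1 normal; order 2: 1/19 normal; order 3: 1/1 normal; order 4: 0/9 normal; order 6: 1/7 normal; order 9: 1/1 normal; order 12: 0/3 normal; order 18: 3/3 normal; order 36: 1/1 normal.
Total normal subgroups: 9.

9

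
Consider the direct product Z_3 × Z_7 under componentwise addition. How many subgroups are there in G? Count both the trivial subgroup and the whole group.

4

|G| = 21, so by Lagrange every subgroup order divides 21. Divisors: 1, 3, 7, 21.
Subgroups by order — order 1: 1; order 3: 1; order 7: 1; order 21: 1.
Total: 1 + 1 + 1 + 1 = 4.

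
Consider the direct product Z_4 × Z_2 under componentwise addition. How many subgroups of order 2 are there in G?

|G| = 8 and 2 | 8, so subgroups of order 2 are possible by Lagrange.
The subgroups of order 2 are: {(0,0), (0,1)}; {(0,0), (2,0)}; {(0,0), (2,1)}.
So G has 3 subgroups of order 2.

3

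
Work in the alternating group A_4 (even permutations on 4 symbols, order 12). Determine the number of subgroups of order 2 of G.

|G| = 12 and 2 | 12, so subgroups of order 2 are possible by Lagrange.
The subgroups of order 2 are: {e, (1 2)(3 4)}; {e, (1 3)(2 4)}; {e, (1 4)(2 3)}.
So G has 3 subgroups of order 2.

3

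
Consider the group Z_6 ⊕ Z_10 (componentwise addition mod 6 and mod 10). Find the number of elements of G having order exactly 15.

8

An element (a,b) has order lcm(ord(a), ord(b)); count pairs with lcm equal to 15.
Enumerating gives 8 such elements.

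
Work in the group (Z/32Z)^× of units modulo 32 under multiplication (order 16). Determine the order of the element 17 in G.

2

Compute successive powers of 17 mod 32: 17, 1; 17^2 ≡ 1 (mod 32).
So |⟨17⟩| = 2.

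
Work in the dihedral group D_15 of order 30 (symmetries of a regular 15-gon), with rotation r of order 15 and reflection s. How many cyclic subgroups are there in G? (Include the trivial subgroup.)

Each element a generates a cyclic subgroup ⟨a⟩; distinct elements may generate the same one (a cyclic group of order d has φ(d) generators).
Cyclic subgroups by order — order 1: 1; order 2: 15; order 3: 1; order 5: 1; order 15: 1.
Total: 19.

19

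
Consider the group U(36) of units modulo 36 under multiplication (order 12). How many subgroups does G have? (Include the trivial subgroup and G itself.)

|G| = 12, so by Lagrange every subgroup order divides 12. Divisors: 1, 2, 3, 4, 6, 12.
Subgroups by order — order 1: 1; order 2: 3; order 3: 1; order 4: 1; order 6: 3; order 12: 1.
Total: 1 + 3 + 1 + 1 + 3 + 1 = 10.

10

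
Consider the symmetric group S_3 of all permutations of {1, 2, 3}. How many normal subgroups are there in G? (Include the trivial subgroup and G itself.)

3

G has 6 subgroups. Checking conjugation-invariance by order — order 1: 1/1 normal; order 2: 0/3 normal; order 3: 1/1 normal; order 6: 1/1 normal.
Total normal subgroups: 3.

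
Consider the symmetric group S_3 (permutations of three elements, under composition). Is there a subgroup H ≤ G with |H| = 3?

3 | 6. A subgroup of order 3 is {e, (1 2 3), (1 3 2)}.

Yes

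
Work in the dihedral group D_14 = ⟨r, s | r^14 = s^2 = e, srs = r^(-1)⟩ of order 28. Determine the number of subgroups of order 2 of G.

|G| = 28 and 2 | 28, so subgroups of order 2 are possible by Lagrange.
The subgroups of order 2 are: {e, r^10s}; {e, r^11s}; {e, r^12s}; {e, r^13s}; … (15 in all).
So G has 15 subgroups of order 2.

15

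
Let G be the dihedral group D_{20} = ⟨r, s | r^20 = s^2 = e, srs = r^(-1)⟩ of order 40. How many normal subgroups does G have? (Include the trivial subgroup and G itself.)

9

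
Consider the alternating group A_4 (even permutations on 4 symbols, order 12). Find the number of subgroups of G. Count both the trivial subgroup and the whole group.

10

|G| = 12, so by Lagrange every subgroup order divides 12. Divisors: 1, 2, 3, 4, 6, 12.
Subgroups by order — order 1: 1; order 2: 3; order 3: 4; order 4: 1; order 6: 0; order 12: 1.
Total: 1 + 3 + 4 + 1 + 0 + 1 = 10.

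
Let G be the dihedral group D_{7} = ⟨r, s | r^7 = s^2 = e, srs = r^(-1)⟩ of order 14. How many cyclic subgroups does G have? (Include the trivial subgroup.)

9

Each element a generates a cyclic subgroup ⟨a⟩; distinct elements may generate the same one (a cyclic group of order d has φ(d) generators).
Cyclic subgroups by order — order 1: 1; order 2: 7; order 7: 1.
Total: 9.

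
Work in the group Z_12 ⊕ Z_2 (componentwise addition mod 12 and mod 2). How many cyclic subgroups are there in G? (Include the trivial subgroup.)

A cyclic subgroup of order d is generated by each of its φ(d) elements of order d, so the cyclic subgroups of order d number (#elements of order d)/φ(d).
Cyclic subgroups by order — order 1: 1; order 2: 3; order 3: 1; order 4: 2; order 6: 3; order 12: 2.
Total: 12.

12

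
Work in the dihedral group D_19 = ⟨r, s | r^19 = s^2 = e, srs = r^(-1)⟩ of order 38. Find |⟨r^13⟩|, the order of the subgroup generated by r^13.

Computing powers of r^13: the smallest k with (r^13)^k = e is k = 19.

19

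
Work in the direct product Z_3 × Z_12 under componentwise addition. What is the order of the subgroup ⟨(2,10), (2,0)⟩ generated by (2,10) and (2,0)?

|⟨(2,10)⟩| = 6 and |⟨(2,0)⟩| = 3, so |H| is a multiple of lcm(6, 3) = 6 and divides |G| = 36.
Closing under the operation: H = {(0,0), (0,2), (0,4), (0,6), (0,8), (0,10), (1,0), (1,2), (1,4), (1,6), (1,8), (1,10), (2,0), (2,2), (2,4), (2,6), (2,8), (2,10)}, so |H| = 18.

18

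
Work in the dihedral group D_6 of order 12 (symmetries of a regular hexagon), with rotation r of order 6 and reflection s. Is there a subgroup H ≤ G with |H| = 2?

Yes

2 | 12. A subgroup of order 2 is {e, r^2s}.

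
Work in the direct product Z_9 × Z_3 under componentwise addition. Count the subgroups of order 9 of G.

4

|G| = 27 and 9 | 27, so subgroups of order 9 are possible by Lagrange.
The subgroups of order 9 are: {(0,0), (0,1), (0,2), (3,0), (3,1), (3,2), (6,0), (6,1), (6,2)}; {(0,0), (1,0), (2,0), (3,0), (4,0), (5,0), (6,0), (7,0), (8,0)}; {(0,0), (1,1), (2,2), (3,0), (4,1), (5,2), (6,0), (7,1), (8,2)}; {(0,0), (1,2), (2,1), (3,0), (4,2), (5,1), (6,0), (7,2), (8,1)}.
So G has 4 subgroups of order 9.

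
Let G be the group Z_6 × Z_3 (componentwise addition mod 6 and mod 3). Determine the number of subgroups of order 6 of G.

4

|G| = 18 and 6 | 18, so subgroups of order 6 are possible by Lagrange.
The subgroups of order 6 are: {(0,0), (0,1), (0,2), (3,0), (3,1), (3,2)}; {(0,0), (1,0), (2,0), (3,0), (4,0), (5,0)}; {(0,0), (1,1), (2,2), (3,0), (4,1), (5,2)}; {(0,0), (1,2), (2,1), (3,0), (4,2), (5,1)}.
So G has 4 subgroups of order 6.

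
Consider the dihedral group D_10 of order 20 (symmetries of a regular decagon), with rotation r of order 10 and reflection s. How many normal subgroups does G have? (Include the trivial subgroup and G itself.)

7

G has 22 subgroups. Checking conjugation-invariance by order — order 1: 1/1 normal; order 2: 1/11 normal; order 4: 0/5 normal; order 5: 1/1 normal; order 10: 3/3 normal; order 20: 1/1 normal.
Total normal subgroups: 7.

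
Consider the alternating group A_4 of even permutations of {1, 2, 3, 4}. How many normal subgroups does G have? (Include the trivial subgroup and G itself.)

G has 10 subgroups. Checking conjugation-invariance by order — order 1: 1/1 normal; order 2: 0/3 normal; order 3: 0/4 normal; order 4: 1/1 normal; order 12: 1/1 normal.
Total normal subgroups: 3.

3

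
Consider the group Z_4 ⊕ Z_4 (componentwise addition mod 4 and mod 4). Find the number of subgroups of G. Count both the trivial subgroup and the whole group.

15

|G| = 16, so by Lagrange every subgroup order divides 16. Divisors: 1, 2, 4, 8, 16.
Subgroups by order — order 1: 1; order 2: 3; order 4: 7; order 8: 3; order 16: 1.
Total: 1 + 3 + 7 + 3 + 1 = 15.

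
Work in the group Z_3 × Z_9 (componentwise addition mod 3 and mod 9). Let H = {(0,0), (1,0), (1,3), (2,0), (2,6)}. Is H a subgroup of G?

No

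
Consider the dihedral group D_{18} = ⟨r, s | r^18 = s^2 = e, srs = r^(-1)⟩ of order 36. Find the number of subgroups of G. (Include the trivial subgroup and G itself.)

|G| = 36, so by Lagrange every subgroup order divides 36. Divisors: 1, 2, 3, 4, 6, 9, 12, 18, 36.
Subgroups by order — order 1: 1; order 2: 19; order 3: 1; order 4: 9; order 6: 7; order 9: 1; order 12: 3; order 18: 3; order 36: 1.
Total: 1 + 19 + 1 + 9 + 7 + 1 + 3 + 3 + 1 = 45.

45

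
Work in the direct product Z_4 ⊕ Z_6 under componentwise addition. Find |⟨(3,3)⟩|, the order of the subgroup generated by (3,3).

4

The order of (3,3) in Z_4 × Z_6 is lcm(ord(3) in Z_4, ord(3) in Z_6).
ord(3) = 4 and ord(3) = 2, so |⟨(3,3)⟩| = lcm(4, 2) = 4.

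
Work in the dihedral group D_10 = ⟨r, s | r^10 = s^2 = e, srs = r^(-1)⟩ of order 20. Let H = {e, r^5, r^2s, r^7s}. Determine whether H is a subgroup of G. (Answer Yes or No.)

|H| = 4 divides |G| = 20, consistent with Lagrange.
H contains the identity, every element's inverse is in H, and H is closed under ·: it is a subgroup.

Yes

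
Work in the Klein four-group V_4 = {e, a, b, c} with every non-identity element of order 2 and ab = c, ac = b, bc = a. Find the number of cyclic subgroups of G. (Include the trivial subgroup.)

4

Group the elements of G by the cyclic subgroup they generate; each cyclic subgroup of order d accounts for φ(d) elements.
Cyclic subgroups by order — order 1: 1; order 2: 3.
Total: 4.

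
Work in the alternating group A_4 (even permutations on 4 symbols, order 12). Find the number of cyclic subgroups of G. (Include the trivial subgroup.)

Group the elements of G by the cyclic subgroup they generate; each cyclic subgroup of order d accounts for φ(d) elements.
Cyclic subgroups by order — order 1: 1; order 2: 3; order 3: 4.
Total: 8.

8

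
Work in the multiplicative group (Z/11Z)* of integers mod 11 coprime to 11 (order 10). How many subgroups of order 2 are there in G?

1

|G| = 10 and 2 | 10, so subgroups of order 2 are possible by Lagrange.
The subgroups of order 2 are: {1, 10}.
So G has 1 subgroup of order 2.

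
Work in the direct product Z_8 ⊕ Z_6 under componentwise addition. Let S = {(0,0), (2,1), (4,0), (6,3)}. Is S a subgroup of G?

No

(2,1) ∈ S but its inverse (6,5) ∉ S, so S is not a subgroup.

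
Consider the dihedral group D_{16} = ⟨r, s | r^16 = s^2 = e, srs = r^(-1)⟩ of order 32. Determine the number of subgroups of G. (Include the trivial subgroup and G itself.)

|G| = 32, so by Lagrange every subgroup order divides 32. Divisors: 1, 2, 4, 8, 16, 32.
Subgroups by order — order 1: 1; order 2: 17; order 4: 9; order 8: 5; order 16: 3; order 32: 1.
Total: 1 + 17 + 9 + 5 + 3 + 1 = 36.

36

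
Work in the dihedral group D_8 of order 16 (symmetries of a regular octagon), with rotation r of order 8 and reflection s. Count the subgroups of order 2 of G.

9

|G| = 16 and 2 | 16, so subgroups of order 2 are possible by Lagrange.
The subgroups of order 2 are: {e, r^2s}; {e, r^3s}; {e, r^4}; {e, r^4s}; … (9 in all).
So G has 9 subgroups of order 2.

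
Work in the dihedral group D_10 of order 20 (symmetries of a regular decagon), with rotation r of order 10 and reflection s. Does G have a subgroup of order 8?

8 does not divide |G| = 20, so by Lagrange no subgroup of order 8 exists.

No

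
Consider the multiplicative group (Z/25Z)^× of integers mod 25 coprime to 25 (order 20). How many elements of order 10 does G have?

4

The elements of order 10 are: 4, 9, 14, 19.
That's 4.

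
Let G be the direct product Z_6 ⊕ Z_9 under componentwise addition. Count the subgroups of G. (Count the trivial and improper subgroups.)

20

|G| = 54, so by Lagrange every subgroup order divides 54. Divisors: 1, 2, 3, 6, 9, 18, 27, 54.
Subgroups by order — order 1: 1; order 2: 1; order 3: 4; order 6: 4; order 9: 4; order 18: 4; order 27: 1; order 54: 1.
Total: 1 + 1 + 4 + 4 + 4 + 4 + 1 + 1 = 20.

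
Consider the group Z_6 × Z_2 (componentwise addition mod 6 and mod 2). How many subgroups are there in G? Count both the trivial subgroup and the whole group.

|G| = 12, so by Lagrange every subgroup order divides 12. Divisors: 1, 2, 3, 4, 6, 12.
Subgroups by order — order 1: 1; order 2: 3; order 3: 1; order 4: 1; order 6: 3; order 12: 1.
Total: 1 + 3 + 1 + 1 + 3 + 1 = 10.

10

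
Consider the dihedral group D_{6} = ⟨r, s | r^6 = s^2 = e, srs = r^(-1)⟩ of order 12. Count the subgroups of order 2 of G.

7

|G| = 12 and 2 | 12, so subgroups of order 2 are possible by Lagrange.
The subgroups of order 2 are: {e, r^2s}; {e, r^3}; {e, r^3s}; {e, r^4s}; … (7 in all).
So G has 7 subgroups of order 2.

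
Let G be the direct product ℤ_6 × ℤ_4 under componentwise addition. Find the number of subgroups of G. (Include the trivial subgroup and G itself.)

16

|G| = 24, so by Lagrange every subgroup order divides 24. Divisors: 1, 2, 3, 4, 6, 8, 12, 24.
Subgroups by order — order 1: 1; order 2: 3; order 3: 1; order 4: 3; order 6: 3; order 8: 1; order 12: 3; order 24: 1.
Total: 1 + 3 + 1 + 3 + 3 + 1 + 3 + 1 = 16.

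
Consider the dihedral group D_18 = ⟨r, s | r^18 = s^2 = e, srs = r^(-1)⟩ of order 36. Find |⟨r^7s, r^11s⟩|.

18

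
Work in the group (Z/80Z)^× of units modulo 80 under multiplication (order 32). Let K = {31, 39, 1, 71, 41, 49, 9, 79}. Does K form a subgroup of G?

|K| = 8 divides |G| = 32, consistent with Lagrange.
K contains the identity, every element's inverse is in K, and K is closed under ·: it is a subgroup.

Yes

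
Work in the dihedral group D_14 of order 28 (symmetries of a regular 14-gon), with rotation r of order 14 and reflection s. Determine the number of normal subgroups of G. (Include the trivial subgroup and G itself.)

7

G has 28 subgroups. Checking conjugation-invariance by order — order 1: 1/1 normal; order 2: 1/15 normal; order 4: 0/7 normal; order 7: 1/1 normal; order 14: 3/3 normal; order 28: 1/1 normal.
Total normal subgroups: 7.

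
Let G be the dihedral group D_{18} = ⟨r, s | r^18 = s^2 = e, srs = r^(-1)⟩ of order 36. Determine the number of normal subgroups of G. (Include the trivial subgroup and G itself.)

G has 45 subgroups. Checking conjugation-invariance by order — order 1: 1/1 normal; order 2: 1/19 normal; order 3: 1/1 normal; order 4: 0/9 normal; order 6: 1/7 normal; order 9: 1/1 normal; order 12: 0/3 normal; order 18: 3/3 normal; order 36: 1/1 normal.
Total normal subgroups: 9.

9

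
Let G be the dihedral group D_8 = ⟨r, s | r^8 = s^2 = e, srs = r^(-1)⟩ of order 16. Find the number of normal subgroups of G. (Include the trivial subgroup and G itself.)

G has 19 subgroups. Checking conjugation-invariance by order — order 1: 1/1 normal; order 2: 1/9 normal; order 4: 1/5 normal; order 8: 3/3 normal; order 16: 1/1 normal.
Total normal subgroups: 7.

7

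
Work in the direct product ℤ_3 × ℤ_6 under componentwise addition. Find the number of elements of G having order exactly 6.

An element (a,b) has order lcm(ord(a), ord(b)); count pairs with lcm equal to 6.
Enumerating gives 8 such elements.

8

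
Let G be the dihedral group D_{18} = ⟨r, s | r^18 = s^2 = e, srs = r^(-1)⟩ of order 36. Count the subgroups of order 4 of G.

9

|G| = 36 and 4 | 36, so subgroups of order 4 are possible by Lagrange.
The subgroups of order 4 are: {e, r^9, rs, r^10s}; {e, r^9, r^2s, r^11s}; {e, r^9, r^3s, r^12s}; {e, r^9, r^4s, r^13s}; … (9 in all).
So G has 9 subgroups of order 4.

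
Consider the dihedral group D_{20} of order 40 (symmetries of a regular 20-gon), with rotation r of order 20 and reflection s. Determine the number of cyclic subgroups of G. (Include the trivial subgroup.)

Group the elements of G by the cyclic subgroup they generate; each cyclic subgroup of order d accounts for φ(d) elements.
Cyclic subgroups by order — order 1: 1; order 2: 21; order 4: 1; order 5: 1; order 10: 1; order 20: 1.
Total: 26.

26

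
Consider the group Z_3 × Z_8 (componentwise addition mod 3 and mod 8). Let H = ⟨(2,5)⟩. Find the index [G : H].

1

|⟨(2,5)⟩| = 24 and |G| = 24.
By Lagrange, [G : H] = |G|/|H| = 24/24 = 1.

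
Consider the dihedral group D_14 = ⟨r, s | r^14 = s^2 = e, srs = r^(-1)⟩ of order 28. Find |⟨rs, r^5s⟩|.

|⟨rs⟩| = 2 and |⟨r^5s⟩| = 2, so |H| is a multiple of lcm(2, 2) = 2 and divides |G| = 28.
Closing under the operation: H = {e, r^2, r^4, r^6, r^8, r^10, r^12, rs, r^3s, r^5s, r^7s, r^9s, r^11s, r^13s}, so |H| = 14.

14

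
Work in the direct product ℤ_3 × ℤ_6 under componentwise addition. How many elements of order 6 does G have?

An element (a,b) has order lcm(ord(a), ord(b)); count pairs with lcm equal to 6.
Enumerating gives 8 such elements.

8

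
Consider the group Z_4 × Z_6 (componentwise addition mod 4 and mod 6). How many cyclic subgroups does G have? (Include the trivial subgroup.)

12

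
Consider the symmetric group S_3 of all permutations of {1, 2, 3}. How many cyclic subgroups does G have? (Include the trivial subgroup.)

5

Group the elements of G by the cyclic subgroup they generate; each cyclic subgroup of order d accounts for φ(d) elements.
Cyclic subgroups by order — order 1: 1; order 2: 3; order 3: 1.
Total: 5.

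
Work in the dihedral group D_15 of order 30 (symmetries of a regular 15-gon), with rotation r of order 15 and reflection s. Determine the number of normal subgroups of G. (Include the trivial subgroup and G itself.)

5

G has 28 subgroups. Checking conjugation-invariance by order — order 1: 1/1 normal; order 2: 0/15 normal; order 3: 1/1 normal; order 5: 1/1 normal; order 6: 0/5 normal; order 10: 0/3 normal; order 15: 1/1 normal; order 30: 1/1 normal.
Total normal subgroups: 5.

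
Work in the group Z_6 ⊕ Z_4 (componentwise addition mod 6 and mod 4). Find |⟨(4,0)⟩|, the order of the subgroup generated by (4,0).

3

The order of (4,0) in Z_6 × Z_4 is lcm(ord(4) in Z_6, ord(0) in Z_4).
ord(4) = 3 and ord(0) = 1, so |⟨(4,0)⟩| = lcm(3, 1) = 3.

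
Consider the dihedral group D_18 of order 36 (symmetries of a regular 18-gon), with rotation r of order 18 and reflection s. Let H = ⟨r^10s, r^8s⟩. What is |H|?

18

|⟨r^10s⟩| = 2 and |⟨r^8s⟩| = 2, so |H| is a multiple of lcm(2, 2) = 2 and divides |G| = 36.
Closing under the operation: H = {e, r^2, r^4, r^6, r^8, r^10, r^12, r^14, r^16, s, r^2s, r^4s, r^6s, r^8s, r^10s, r^12s, r^14s, r^16s}, so |H| = 18.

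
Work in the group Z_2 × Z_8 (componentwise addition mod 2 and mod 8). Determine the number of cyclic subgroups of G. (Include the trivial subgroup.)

8

Each element a generates a cyclic subgroup ⟨a⟩; distinct elements may generate the same one (a cyclic group of order d has φ(d) generators).
Cyclic subgroups by order — order 1: 1; order 2: 3; order 4: 2; order 8: 2.
Total: 8.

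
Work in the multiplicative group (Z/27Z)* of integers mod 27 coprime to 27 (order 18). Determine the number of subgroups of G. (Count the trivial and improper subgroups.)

|G| = 18, so by Lagrange every subgroup order divides 18. Divisors: 1, 2, 3, 6, 9, 18.
Subgroups by order — order 1: 1; order 2: 1; order 3: 1; order 6: 1; order 9: 1; order 18: 1.
Total: 1 + 1 + 1 + 1 + 1 + 1 = 6.

6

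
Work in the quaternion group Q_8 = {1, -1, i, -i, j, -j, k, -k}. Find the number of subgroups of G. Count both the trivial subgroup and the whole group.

|G| = 8, so by Lagrange every subgroup order divides 8. Divisors: 1, 2, 4, 8.
Subgroups by order — order 1: 1; order 2: 1; order 4: 3; order 8: 1.
Total: 1 + 1 + 3 + 1 = 6.

6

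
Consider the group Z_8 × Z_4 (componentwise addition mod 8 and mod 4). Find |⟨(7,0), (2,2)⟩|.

16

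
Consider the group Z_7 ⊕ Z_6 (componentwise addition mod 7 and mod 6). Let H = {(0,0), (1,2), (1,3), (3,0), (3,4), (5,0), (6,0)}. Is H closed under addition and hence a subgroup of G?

No

(1,2) ∈ H but its inverse (6,4) ∉ H, so H is not a subgroup.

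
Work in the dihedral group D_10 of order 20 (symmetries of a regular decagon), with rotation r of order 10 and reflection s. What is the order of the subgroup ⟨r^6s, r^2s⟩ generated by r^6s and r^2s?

10

|⟨r^6s⟩| = 2 and |⟨r^2s⟩| = 2, so |H| is a multiple of lcm(2, 2) = 2 and divides |G| = 20.
Closing under the operation: H = {e, r^2, r^4, r^6, r^8, s, r^2s, r^4s, r^6s, r^8s}, so |H| = 10.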